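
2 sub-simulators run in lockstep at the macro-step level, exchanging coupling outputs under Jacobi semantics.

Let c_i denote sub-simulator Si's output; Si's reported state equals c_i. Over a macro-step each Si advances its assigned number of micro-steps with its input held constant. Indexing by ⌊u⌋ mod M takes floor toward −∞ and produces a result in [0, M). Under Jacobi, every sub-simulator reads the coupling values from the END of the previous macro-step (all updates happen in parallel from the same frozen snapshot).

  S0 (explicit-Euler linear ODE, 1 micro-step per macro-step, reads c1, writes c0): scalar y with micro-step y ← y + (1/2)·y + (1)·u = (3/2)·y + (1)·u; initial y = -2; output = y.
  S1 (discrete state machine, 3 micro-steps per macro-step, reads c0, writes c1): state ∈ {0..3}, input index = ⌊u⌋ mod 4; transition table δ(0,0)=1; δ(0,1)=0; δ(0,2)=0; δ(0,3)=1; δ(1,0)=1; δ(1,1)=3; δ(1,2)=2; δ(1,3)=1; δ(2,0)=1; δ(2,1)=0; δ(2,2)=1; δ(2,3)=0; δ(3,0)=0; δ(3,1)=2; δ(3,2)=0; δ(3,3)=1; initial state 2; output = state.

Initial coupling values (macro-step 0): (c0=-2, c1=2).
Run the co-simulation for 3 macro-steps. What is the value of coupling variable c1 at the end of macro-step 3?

macro 1: S0 reads c1=2 → after 1×micro: -1; S1 reads c0=-2 → after 3×micro: 1 ⇒ (c0=-1, c1=1)
macro 2: S0 reads c1=1 → after 1×micro: -1/2; S1 reads c0=-1 → after 3×micro: 1 ⇒ (c0=-1/2, c1=1)
macro 3: S0 reads c1=1 → after 1×micro: 1/4; S1 reads c0=-1/2 → after 3×micro: 1 ⇒ (c0=1/4, c1=1)

c1 at macro-step 3 = 1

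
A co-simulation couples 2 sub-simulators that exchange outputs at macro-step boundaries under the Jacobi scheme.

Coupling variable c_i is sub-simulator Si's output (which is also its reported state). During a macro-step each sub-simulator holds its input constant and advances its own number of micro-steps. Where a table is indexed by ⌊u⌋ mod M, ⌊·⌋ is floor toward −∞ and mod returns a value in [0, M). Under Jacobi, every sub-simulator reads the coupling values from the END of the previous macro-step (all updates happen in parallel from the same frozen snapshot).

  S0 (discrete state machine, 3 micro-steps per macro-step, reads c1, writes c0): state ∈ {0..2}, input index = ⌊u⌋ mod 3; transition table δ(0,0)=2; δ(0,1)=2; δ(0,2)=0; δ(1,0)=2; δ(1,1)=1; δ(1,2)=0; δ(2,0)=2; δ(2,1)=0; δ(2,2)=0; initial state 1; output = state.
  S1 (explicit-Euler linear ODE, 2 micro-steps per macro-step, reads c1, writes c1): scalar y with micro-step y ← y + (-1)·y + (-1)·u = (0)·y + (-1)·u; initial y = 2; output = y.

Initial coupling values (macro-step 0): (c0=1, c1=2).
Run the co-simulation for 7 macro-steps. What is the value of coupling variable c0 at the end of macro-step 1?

c0 at macro-step 1 = 0

macro 1: S0 reads c1=2 → after 3×micro: 0; S1 reads c1=2 → after 2×micro: -2 ⇒ (c0=0, c1=-2)
macro 2: S0 reads c1=-2 → after 3×micro: 2; S1 reads c1=-2 → after 2×micro: 2 ⇒ (c0=2, c1=2)
macro 3: S0 reads c1=2 → after 3×micro: 0; S1 reads c1=2 → after 2×micro: -2 ⇒ (c0=0, c1=-2)
macro 4: S0 reads c1=-2 → after 3×micro: 2; S1 reads c1=-2 → after 2×micro: 2 ⇒ (c0=2, c1=2)
macro 5: S0 reads c1=2 → after 3×micro: 0; S1 reads c1=2 → after 2×micro: -2 ⇒ (c0=0, c1=-2)
macro 6: S0 reads c1=-2 → after 3×micro: 2; S1 reads c1=-2 → after 2×micro: 2 ⇒ (c0=2, c1=2)
macro 7: S0 reads c1=2 → after 3×micro: 0; S1 reads c1=2 → after 2×micro: -2 ⇒ (c0=0, c1=-2)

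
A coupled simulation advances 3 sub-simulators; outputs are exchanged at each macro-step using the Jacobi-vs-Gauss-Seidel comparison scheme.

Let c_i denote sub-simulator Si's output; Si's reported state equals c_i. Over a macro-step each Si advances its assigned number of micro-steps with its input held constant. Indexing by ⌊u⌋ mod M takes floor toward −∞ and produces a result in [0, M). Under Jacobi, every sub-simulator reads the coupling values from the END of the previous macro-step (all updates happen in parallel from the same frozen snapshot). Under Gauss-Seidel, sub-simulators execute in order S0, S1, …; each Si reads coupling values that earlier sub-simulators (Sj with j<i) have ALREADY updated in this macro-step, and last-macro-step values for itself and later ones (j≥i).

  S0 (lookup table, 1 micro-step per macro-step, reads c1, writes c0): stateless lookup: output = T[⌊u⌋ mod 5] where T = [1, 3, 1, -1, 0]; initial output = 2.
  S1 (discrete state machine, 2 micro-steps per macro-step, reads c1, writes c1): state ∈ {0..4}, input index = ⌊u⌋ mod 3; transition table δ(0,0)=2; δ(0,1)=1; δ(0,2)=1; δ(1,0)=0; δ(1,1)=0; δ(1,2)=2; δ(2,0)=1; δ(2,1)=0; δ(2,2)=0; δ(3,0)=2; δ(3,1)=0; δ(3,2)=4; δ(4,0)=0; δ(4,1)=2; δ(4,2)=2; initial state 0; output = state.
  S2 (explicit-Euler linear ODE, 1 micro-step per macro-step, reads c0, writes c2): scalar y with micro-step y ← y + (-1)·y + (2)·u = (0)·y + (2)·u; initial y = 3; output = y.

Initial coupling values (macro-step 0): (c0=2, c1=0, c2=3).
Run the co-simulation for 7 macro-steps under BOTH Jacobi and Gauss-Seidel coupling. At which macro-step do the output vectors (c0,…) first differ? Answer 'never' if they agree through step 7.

[Jacobi] macro 1: S0 reads c1=0 → after 1×micro: 1; S1 reads c1=0 → after 2×micro: 1; S2 reads c0=2 → after 1×micro: 4 ⇒ (c0=1, c1=1, c2=4)
[Jacobi] macro 2: S0 reads c1=1 → after 1×micro: 3; S1 reads c1=1 → after 2×micro: 1; S2 reads c0=1 → after 1×micro: 2 ⇒ (c0=3, c1=1, c2=2)
[Jacobi] macro 3: S0 reads c1=1 → after 1×micro: 3; S1 reads c1=1 → after 2×micro: 1; S2 reads c0=3 → after 1×micro: 6 ⇒ (c0=3, c1=1, c2=6)
[Jacobi] macro 4: S0 reads c1=1 → after 1×micro: 3; S1 reads c1=1 → after 2×micro: 1; S2 reads c0=3 → after 1×micro: 6 ⇒ (c0=3, c1=1, c2=6)
[Jacobi] macro 5: S0 reads c1=1 → after 1×micro: 3; S1 reads c1=1 → after 2×micro: 1; S2 reads c0=3 → after 1×micro: 6 ⇒ (c0=3, c1=1, c2=6)
[Jacobi] macro 6: S0 reads c1=1 → after 1×micro: 3; S1 reads c1=1 → after 2×micro: 1; S2 reads c0=3 → after 1×micro: 6 ⇒ (c0=3, c1=1, c2=6)
[Jacobi] macro 7: S0 reads c1=1 → after 1×micro: 3; S1 reads c1=1 → after 2×micro: 1; S2 reads c0=3 → after 1×micro: 6 ⇒ (c0=3, c1=1, c2=6)
[Gauss-Seidel] macro 1: S0 reads c1=0 → after 1×micro: 1; S1 reads c1=0 → after 2×micro: 1; S2 reads c0=1 → after 1×micro: 2 ⇒ (c0=1, c1=1, c2=2)
[Gauss-Seidel] macro 2: S0 reads c1=1 → after 1×micro: 3; S1 reads c1=1 → after 2×micro: 1; S2 reads c0=3 → after 1×micro: 6 ⇒ (c0=3, c1=1, c2=6)
[Gauss-Seidel] macro 3: S0 reads c1=1 → after 1×micro: 3; S1 reads c1=1 → after 2×micro: 1; S2 reads c0=3 → after 1×micro: 6 ⇒ (c0=3, c1=1, c2=6)
[Gauss-Seidel] macro 4: S0 reads c1=1 → after 1×micro: 3; S1 reads c1=1 → after 2×micro: 1; S2 reads c0=3 → after 1×micro: 6 ⇒ (c0=3, c1=1, c2=6)
[Gauss-Seidel] macro 5: S0 reads c1=1 → after 1×micro: 3; S1 reads c1=1 → after 2×micro: 1; S2 reads c0=3 → after 1×micro: 6 ⇒ (c0=3, c1=1, c2=6)
[Gauss-Seidel] macro 6: S0 reads c1=1 → after 1×micro: 3; S1 reads c1=1 → after 2×micro: 1; S2 reads c0=3 → after 1×micro: 6 ⇒ (c0=3, c1=1, c2=6)
[Gauss-Seidel] macro 7: S0 reads c1=1 → after 1×micro: 3; S1 reads c1=1 → after 2×micro: 1; S2 reads c0=3 → after 1×micro: 6 ⇒ (c0=3, c1=1, c2=6)

first divergence at macro-step: 1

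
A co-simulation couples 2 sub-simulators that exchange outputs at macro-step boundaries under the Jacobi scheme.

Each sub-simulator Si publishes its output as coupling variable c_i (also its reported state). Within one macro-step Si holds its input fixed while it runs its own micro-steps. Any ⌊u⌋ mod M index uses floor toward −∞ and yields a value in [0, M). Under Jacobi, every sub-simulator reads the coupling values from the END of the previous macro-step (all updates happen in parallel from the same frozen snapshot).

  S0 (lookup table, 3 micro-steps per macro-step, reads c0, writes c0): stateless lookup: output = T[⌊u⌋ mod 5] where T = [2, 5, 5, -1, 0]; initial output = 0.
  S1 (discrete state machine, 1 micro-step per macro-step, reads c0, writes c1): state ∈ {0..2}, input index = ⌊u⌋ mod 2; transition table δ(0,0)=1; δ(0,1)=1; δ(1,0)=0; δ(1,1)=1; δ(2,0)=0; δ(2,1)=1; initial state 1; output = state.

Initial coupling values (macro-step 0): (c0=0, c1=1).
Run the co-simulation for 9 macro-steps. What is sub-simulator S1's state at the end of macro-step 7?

macro 1: S0 reads c0=0 → after 3×micro: 2; S1 reads c0=0 → after 1×micro: 0 ⇒ (c0=2, c1=0)
macro 2: S0 reads c0=2 → after 3×micro: 5; S1 reads c0=2 → after 1×micro: 1 ⇒ (c0=5, c1=1)
macro 3: S0 reads c0=5 → after 3×micro: 2; S1 reads c0=5 → after 1×micro: 1 ⇒ (c0=2, c1=1)
macro 4: S0 reads c0=2 → after 3×micro: 5; S1 reads c0=2 → after 1×micro: 0 ⇒ (c0=5, c1=0)
macro 5: S0 reads c0=5 → after 3×micro: 2; S1 reads c0=5 → after 1×micro: 1 ⇒ (c0=2, c1=1)
macro 6: S0 reads c0=2 → after 3×micro: 5; S1 reads c0=2 → after 1×micro: 0 ⇒ (c0=5, c1=0)
macro 7: S0 reads c0=5 → after 3×micro: 2; S1 reads c0=5 → after 1×micro: 1 ⇒ (c0=2, c1=1)
macro 8: S0 reads c0=2 → after 3×micro: 5; S1 reads c0=2 → after 1×micro: 0 ⇒ (c0=5, c1=0)
macro 9: S0 reads c0=5 → after 3×micro: 2; S1 reads c0=5 → after 1×micro: 1 ⇒ (c0=2, c1=1)

S1 state at macro-step 7 = 1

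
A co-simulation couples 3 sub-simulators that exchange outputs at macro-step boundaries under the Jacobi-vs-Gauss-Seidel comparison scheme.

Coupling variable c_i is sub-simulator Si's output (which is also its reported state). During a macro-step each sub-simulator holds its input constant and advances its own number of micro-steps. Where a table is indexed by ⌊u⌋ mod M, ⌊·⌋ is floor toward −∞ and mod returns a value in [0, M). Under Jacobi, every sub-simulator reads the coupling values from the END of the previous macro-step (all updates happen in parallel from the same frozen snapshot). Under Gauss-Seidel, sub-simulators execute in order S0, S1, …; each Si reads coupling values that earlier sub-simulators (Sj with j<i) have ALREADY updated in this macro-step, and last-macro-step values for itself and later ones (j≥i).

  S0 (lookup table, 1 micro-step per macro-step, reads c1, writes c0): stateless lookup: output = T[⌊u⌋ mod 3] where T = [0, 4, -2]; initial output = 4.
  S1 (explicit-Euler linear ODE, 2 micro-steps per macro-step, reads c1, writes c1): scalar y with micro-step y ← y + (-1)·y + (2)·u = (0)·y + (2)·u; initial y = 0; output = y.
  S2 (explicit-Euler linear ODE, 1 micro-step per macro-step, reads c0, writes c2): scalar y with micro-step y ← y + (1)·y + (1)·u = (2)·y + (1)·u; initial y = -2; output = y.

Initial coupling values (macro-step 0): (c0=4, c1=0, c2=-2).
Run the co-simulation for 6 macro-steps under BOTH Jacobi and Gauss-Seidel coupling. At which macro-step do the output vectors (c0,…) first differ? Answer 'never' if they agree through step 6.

[Jacobi] macro 1: S0 reads c1=0 → after 1×micro: 0; S1 reads c1=0 → after 2×micro: 0; S2 reads c0=4 → after 1×micro: 0 ⇒ (c0=0, c1=0, c2=0)
[Jacobi] macro 2: S0 reads c1=0 → after 1×micro: 0; S1 reads c1=0 → after 2×micro: 0; S2 reads c0=0 → after 1×micro: 0 ⇒ (c0=0, c1=0, c2=0)
[Jacobi] macro 3: S0 reads c1=0 → after 1×micro: 0; S1 reads c1=0 → after 2×micro: 0; S2 reads c0=0 → after 1×micro: 0 ⇒ (c0=0, c1=0, c2=0)
[Jacobi] macro 4: S0 reads c1=0 → after 1×micro: 0; S1 reads c1=0 → after 2×micro: 0; S2 reads c0=0 → after 1×micro: 0 ⇒ (c0=0, c1=0, c2=0)
[Jacobi] macro 5: S0 reads c1=0 → after 1×micro: 0; S1 reads c1=0 → after 2×micro: 0; S2 reads c0=0 → after 1×micro: 0 ⇒ (c0=0, c1=0, c2=0)
[Jacobi] macro 6: S0 reads c1=0 → after 1×micro: 0; S1 reads c1=0 → after 2×micro: 0; S2 reads c0=0 → after 1×micro: 0 ⇒ (c0=0, c1=0, c2=0)
[Gauss-Seidel] macro 1: S0 reads c1=0 → after 1×micro: 0; S1 reads c1=0 → after 2×micro: 0; S2 reads c0=0 → after 1×micro: -4 ⇒ (c0=0, c1=0, c2=-4)
[Gauss-Seidel] macro 2: S0 reads c1=0 → after 1×micro: 0; S1 reads c1=0 → after 2×micro: 0; S2 reads c0=0 → after 1×micro: -8 ⇒ (c0=0, c1=0, c2=-8)
[Gauss-Seidel] macro 3: S0 reads c1=0 → after 1×micro: 0; S1 reads c1=0 → after 2×micro: 0; S2 reads c0=0 → after 1×micro: -16 ⇒ (c0=0, c1=0, c2=-16)
[Gauss-Seidel] macro 4: S0 reads c1=0 → after 1×micro: 0; S1 reads c1=0 → after 2×micro: 0; S2 reads c0=0 → after 1×micro: -32 ⇒ (c0=0, c1=0, c2=-32)
[Gauss-Seidel] macro 5: S0 reads c1=0 → after 1×micro: 0; S1 reads c1=0 → after 2×micro: 0; S2 reads c0=0 → after 1×micro: -64 ⇒ (c0=0, c1=0, c2=-64)
[Gauss-Seidel] macro 6: S0 reads c1=0 → after 1×micro: 0; S1 reads c1=0 → after 2×micro: 0; S2 reads c0=0 → after 1×micro: -128 ⇒ (c0=0, c1=0, c2=-128)

first divergence at macro-step: 1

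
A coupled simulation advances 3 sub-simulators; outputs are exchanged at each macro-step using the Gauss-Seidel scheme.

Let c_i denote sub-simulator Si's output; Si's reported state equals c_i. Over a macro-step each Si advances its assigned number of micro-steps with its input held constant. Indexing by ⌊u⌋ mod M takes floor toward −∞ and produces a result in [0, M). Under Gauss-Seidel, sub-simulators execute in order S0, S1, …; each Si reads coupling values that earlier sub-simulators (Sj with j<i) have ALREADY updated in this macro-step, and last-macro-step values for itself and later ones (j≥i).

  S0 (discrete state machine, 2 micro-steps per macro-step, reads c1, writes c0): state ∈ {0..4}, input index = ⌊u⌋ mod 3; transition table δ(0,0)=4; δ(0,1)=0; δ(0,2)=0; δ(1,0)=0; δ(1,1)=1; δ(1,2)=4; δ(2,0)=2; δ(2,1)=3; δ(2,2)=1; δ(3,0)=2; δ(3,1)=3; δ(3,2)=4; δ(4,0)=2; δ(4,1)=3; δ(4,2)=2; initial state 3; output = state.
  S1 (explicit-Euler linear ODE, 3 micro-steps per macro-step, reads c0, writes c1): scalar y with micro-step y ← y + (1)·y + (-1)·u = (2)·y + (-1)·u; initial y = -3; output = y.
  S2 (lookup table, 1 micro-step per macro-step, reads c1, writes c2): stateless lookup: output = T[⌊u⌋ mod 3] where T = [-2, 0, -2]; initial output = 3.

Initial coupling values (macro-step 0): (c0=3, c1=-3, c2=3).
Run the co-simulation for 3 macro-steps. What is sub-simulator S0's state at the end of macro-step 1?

macro 1: S0 reads c1=-3 → after 2×micro: 2; S1 reads c0=2 → after 3×micro: -38; S2 reads c1=-38 → after 1×micro: 0 ⇒ (c0=2, c1=-38, c2=0)
macro 2: S0 reads c1=-38 → after 2×micro: 3; S1 reads c0=3 → after 3×micro: -325; S2 reads c1=-325 → after 1×micro: -2 ⇒ (c0=3, c1=-325, c2=-2)
macro 3: S0 reads c1=-325 → after 2×micro: 2; S1 reads c0=2 → after 3×micro: -2614; S2 reads c1=-2614 → after 1×micro: -2 ⇒ (c0=2, c1=-2614, c2=-2)

S0 state at macro-step 1 = 2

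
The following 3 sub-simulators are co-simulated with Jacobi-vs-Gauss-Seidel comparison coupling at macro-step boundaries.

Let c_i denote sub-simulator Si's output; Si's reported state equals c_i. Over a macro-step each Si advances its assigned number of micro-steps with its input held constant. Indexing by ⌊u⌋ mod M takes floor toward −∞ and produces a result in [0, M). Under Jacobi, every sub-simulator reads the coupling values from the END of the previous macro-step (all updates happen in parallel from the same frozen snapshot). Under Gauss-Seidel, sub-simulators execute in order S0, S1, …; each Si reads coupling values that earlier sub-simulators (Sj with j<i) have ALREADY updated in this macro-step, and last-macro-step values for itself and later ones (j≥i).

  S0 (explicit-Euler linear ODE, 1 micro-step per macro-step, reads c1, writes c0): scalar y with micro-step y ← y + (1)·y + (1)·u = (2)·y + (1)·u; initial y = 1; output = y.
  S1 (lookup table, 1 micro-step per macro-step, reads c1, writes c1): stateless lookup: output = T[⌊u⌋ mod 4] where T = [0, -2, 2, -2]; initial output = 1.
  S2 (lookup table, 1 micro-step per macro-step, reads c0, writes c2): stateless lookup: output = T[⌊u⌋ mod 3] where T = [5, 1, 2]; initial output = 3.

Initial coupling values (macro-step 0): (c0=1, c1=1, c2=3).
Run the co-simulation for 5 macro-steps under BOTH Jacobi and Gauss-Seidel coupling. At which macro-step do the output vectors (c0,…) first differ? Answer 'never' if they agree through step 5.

first divergence at macro-step: 1

[Jacobi] macro 1: S0 reads c1=1 → after 1×micro: 3; S1 reads c1=1 → after 1×micro: -2; S2 reads c0=1 → after 1×micro: 1 ⇒ (c0=3, c1=-2, c2=1)
[Jacobi] macro 2: S0 reads c1=-2 → after 1×micro: 4; S1 reads c1=-2 → after 1×micro: 2; S2 reads c0=3 → after 1×micro: 5 ⇒ (c0=4, c1=2, c2=5)
[Jacobi] macro 3: S0 reads c1=2 → after 1×micro: 10; S1 reads c1=2 → after 1×micro: 2; S2 reads c0=4 → after 1×micro: 1 ⇒ (c0=10, c1=2, c2=1)
[Jacobi] macro 4: S0 reads c1=2 → after 1×micro: 22; S1 reads c1=2 → after 1×micro: 2; S2 reads c0=10 → after 1×micro: 1 ⇒ (c0=22, c1=2, c2=1)
[Jacobi] macro 5: S0 reads c1=2 → after 1×micro: 46; S1 reads c1=2 → after 1×micro: 2; S2 reads c0=22 → after 1×micro: 1 ⇒ (c0=46, c1=2, c2=1)
[Gauss-Seidel] macro 1: S0 reads c1=1 → after 1×micro: 3; S1 reads c1=1 → after 1×micro: -2; S2 reads c0=3 → after 1×micro: 5 ⇒ (c0=3, c1=-2, c2=5)
[Gauss-Seidel] macro 2: S0 reads c1=-2 → after 1×micro: 4; S1 reads c1=-2 → after 1×micro: 2; S2 reads c0=4 → after 1×micro: 1 ⇒ (c0=4, c1=2, c2=1)
[Gauss-Seidel] macro 3: S0 reads c1=2 → after 1×micro: 10; S1 reads c1=2 → after 1×micro: 2; S2 reads c0=10 → after 1×micro: 1 ⇒ (c0=10, c1=2, c2=1)
[Gauss-Seidel] macro 4: S0 reads c1=2 → after 1×micro: 22; S1 reads c1=2 → after 1×micro: 2; S2 reads c0=22 → after 1×micro: 1 ⇒ (c0=22, c1=2, c2=1)
[Gauss-Seidel] macro 5: S0 reads c1=2 → after 1×micro: 46; S1 reads c1=2 → after 1×micro: 2; S2 reads c0=46 → after 1×micro: 1 ⇒ (c0=46, c1=2, c2=1)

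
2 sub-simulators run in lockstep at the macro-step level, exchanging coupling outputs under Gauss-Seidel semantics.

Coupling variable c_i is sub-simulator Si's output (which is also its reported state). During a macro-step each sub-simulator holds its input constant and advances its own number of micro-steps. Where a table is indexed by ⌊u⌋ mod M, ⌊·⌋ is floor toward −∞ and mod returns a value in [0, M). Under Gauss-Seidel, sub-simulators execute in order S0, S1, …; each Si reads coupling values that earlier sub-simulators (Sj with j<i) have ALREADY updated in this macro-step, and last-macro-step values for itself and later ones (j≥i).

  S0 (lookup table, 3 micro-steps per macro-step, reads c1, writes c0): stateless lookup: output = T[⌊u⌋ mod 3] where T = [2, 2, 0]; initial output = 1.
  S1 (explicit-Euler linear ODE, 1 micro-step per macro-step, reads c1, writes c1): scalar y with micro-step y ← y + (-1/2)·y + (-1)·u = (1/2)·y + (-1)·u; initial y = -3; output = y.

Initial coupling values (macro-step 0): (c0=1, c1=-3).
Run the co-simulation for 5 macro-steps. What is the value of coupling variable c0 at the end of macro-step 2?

macro 1: S0 reads c1=-3 → after 3×micro: 2; S1 reads c1=-3 → after 1×micro: 3/2 ⇒ (c0=2, c1=3/2)
macro 2: S0 reads c1=3/2 → after 3×micro: 2; S1 reads c1=3/2 → after 1×micro: -3/4 ⇒ (c0=2, c1=-3/4)
macro 3: S0 reads c1=-3/4 → after 3×micro: 0; S1 reads c1=-3/4 → after 1×micro: 3/8 ⇒ (c0=0, c1=3/8)
macro 4: S0 reads c1=3/8 → after 3×micro: 2; S1 reads c1=3/8 → after 1×micro: -3/16 ⇒ (c0=2, c1=-3/16)
macro 5: S0 reads c1=-3/16 → after 3×micro: 0; S1 reads c1=-3/16 → after 1×micro: 3/32 ⇒ (c0=0, c1=3/32)

c0 at macro-step 2 = 2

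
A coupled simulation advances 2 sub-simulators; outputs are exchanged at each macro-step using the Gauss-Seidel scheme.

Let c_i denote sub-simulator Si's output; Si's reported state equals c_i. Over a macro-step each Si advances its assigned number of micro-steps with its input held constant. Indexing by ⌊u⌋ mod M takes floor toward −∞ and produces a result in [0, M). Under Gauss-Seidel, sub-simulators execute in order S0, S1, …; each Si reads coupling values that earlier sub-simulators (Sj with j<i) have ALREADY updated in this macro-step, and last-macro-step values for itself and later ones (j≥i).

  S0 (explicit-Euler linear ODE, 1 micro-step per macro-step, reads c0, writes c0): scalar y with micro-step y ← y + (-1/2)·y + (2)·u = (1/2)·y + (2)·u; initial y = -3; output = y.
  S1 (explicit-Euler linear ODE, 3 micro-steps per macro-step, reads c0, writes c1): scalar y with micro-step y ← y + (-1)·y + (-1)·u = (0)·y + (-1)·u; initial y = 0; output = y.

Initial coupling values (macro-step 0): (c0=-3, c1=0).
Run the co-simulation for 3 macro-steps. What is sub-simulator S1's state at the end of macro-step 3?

S1 state at macro-step 3 = 375/8

macro 1: S0 reads c0=-3 → after 1×micro: -15/2; S1 reads c0=-15/2 → after 3×micro: 15/2 ⇒ (c0=-15/2, c1=15/2)
macro 2: S0 reads c0=-15/2 → after 1×micro: -75/4; S1 reads c0=-75/4 → after 3×micro: 75/4 ⇒ (c0=-75/4, c1=75/4)
macro 3: S0 reads c0=-75/4 → after 1×micro: -375/8; S1 reads c0=-375/8 → after 3×micro: 375/8 ⇒ (c0=-375/8, c1=375/8)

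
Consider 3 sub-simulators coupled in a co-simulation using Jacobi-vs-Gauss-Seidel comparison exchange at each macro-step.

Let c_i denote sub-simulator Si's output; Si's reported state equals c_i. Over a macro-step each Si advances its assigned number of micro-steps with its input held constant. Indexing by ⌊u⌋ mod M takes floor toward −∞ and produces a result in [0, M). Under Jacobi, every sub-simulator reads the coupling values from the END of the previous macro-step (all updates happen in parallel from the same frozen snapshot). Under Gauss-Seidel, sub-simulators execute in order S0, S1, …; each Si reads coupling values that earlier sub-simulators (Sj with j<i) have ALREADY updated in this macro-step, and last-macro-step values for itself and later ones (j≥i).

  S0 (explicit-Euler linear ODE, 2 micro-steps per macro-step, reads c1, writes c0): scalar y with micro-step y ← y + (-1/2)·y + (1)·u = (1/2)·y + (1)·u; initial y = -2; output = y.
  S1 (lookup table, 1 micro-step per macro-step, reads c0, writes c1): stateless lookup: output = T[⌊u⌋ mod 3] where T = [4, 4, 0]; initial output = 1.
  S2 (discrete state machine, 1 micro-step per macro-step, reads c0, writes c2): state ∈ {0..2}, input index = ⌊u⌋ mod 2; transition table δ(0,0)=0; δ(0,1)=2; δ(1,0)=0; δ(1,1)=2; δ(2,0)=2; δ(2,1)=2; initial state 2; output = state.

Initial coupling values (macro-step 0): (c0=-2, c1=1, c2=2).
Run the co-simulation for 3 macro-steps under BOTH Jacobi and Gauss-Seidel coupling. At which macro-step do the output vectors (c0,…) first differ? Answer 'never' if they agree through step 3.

[Jacobi] macro 1: S0 reads c1=1 → after 2×micro: 1; S1 reads c0=-2 → after 1×micro: 4; S2 reads c0=-2 → after 1×micro: 2 ⇒ (c0=1, c1=4, c2=2)
[Jacobi] macro 2: S0 reads c1=4 → after 2×micro: 25/4; S1 reads c0=1 → after 1×micro: 4; S2 reads c0=1 → after 1×micro: 2 ⇒ (c0=25/4, c1=4, c2=2)
[Jacobi] macro 3: S0 reads c1=4 → after 2×micro: 121/16; S1 reads c0=25/4 → after 1×micro: 4; S2 reads c0=25/4 → after 1×micro: 2 ⇒ (c0=121/16, c1=4, c2=2)
[Gauss-Seidel] macro 1: S0 reads c1=1 → after 2×micro: 1; S1 reads c0=1 → after 1×micro: 4; S2 reads c0=1 → after 1×micro: 2 ⇒ (c0=1, c1=4, c2=2)
[Gauss-Seidel] macro 2: S0 reads c1=4 → after 2×micro: 25/4; S1 reads c0=25/4 → after 1×micro: 4; S2 reads c0=25/4 → after 1×micro: 2 ⇒ (c0=25/4, c1=4, c2=2)
[Gauss-Seidel] macro 3: S0 reads c1=4 → after 2×micro: 121/16; S1 reads c0=121/16 → after 1×micro: 4; S2 reads c0=121/16 → after 1×micro: 2 ⇒ (c0=121/16, c1=4, c2=2)

first divergence at macro-step: never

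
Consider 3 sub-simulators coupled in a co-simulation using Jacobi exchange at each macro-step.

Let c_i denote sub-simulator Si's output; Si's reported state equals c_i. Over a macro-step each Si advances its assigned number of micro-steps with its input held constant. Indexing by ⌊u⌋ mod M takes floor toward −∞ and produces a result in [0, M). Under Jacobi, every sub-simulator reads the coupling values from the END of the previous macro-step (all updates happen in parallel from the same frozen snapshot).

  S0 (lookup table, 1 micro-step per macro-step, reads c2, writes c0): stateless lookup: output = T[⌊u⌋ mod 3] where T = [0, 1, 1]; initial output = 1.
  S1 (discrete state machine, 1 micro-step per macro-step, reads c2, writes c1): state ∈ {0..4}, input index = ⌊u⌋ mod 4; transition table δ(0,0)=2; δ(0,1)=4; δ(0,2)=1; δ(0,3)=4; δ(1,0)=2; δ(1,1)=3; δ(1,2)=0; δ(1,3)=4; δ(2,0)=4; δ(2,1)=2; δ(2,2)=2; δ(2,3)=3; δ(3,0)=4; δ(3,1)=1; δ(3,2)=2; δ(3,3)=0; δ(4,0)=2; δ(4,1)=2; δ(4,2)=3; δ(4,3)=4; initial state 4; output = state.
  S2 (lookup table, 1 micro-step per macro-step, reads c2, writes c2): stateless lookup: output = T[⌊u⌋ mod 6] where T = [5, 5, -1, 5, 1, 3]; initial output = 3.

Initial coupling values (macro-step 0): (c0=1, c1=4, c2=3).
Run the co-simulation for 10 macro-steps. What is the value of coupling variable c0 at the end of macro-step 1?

c0 at macro-step 1 = 0

macro 1: S0 reads c2=3 → after 1×micro: 0; S1 reads c2=3 → after 1×micro: 4; S2 reads c2=3 → after 1×micro: 5 ⇒ (c0=0, c1=4, c2=5)
macro 2: S0 reads c2=5 → after 1×micro: 1; S1 reads c2=5 → after 1×micro: 2; S2 reads c2=5 → after 1×micro: 3 ⇒ (c0=1, c1=2, c2=3)
macro 3: S0 reads c2=3 → after 1×micro: 0; S1 reads c2=3 → after 1×micro: 3; S2 reads c2=3 → after 1×micro: 5 ⇒ (c0=0, c1=3, c2=5)
macro 4: S0 reads c2=5 → after 1×micro: 1; S1 reads c2=5 → after 1×micro: 1; S2 reads c2=5 → after 1×micro: 3 ⇒ (c0=1, c1=1, c2=3)
macro 5: S0 reads c2=3 → after 1×micro: 0; S1 reads c2=3 → after 1×micro: 4; S2 reads c2=3 → after 1×micro: 5 ⇒ (c0=0, c1=4, c2=5)
macro 6: S0 reads c2=5 → after 1×micro: 1; S1 reads c2=5 → after 1×micro: 2; S2 reads c2=5 → after 1×micro: 3 ⇒ (c0=1, c1=2, c2=3)
macro 7: S0 reads c2=3 → after 1×micro: 0; S1 reads c2=3 → after 1×micro: 3; S2 reads c2=3 → after 1×micro: 5 ⇒ (c0=0, c1=3, c2=5)
macro 8: S0 reads c2=5 → after 1×micro: 1; S1 reads c2=5 → after 1×micro: 1; S2 reads c2=5 → after 1×micro: 3 ⇒ (c0=1, c1=1, c2=3)
macro 9: S0 reads c2=3 → after 1×micro: 0; S1 reads c2=3 → after 1×micro: 4; S2 reads c2=3 → after 1×micro: 5 ⇒ (c0=0, c1=4, c2=5)
macro 10: S0 reads c2=5 → after 1×micro: 1; S1 reads c2=5 → after 1×micro: 2; S2 reads c2=5 → after 1×micro: 3 ⇒ (c0=1, c1=2, c2=3)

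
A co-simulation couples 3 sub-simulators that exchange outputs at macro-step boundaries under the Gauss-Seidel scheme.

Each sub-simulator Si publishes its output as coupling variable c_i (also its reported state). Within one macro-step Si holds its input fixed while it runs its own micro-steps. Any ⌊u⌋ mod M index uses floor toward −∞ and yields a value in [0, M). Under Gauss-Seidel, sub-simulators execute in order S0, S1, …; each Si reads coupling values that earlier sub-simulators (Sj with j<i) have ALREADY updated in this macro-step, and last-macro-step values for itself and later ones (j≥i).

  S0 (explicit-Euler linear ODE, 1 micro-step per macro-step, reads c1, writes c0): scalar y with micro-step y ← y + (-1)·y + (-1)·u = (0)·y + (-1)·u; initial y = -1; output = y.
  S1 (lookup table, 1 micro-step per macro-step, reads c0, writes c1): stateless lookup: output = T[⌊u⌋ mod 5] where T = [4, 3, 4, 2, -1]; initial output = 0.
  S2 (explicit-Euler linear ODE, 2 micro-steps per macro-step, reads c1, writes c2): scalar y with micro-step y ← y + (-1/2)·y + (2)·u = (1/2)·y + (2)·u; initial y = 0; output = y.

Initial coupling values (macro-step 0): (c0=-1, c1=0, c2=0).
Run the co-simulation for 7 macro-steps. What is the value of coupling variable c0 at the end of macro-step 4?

c0 at macro-step 4 = -4

macro 1: S0 reads c1=0 → after 1×micro: 0; S1 reads c0=0 → after 1×micro: 4; S2 reads c1=4 → after 2×micro: 12 ⇒ (c0=0, c1=4, c2=12)
macro 2: S0 reads c1=4 → after 1×micro: -4; S1 reads c0=-4 → after 1×micro: 3; S2 reads c1=3 → after 2×micro: 12 ⇒ (c0=-4, c1=3, c2=12)
macro 3: S0 reads c1=3 → after 1×micro: -3; S1 reads c0=-3 → after 1×micro: 4; S2 reads c1=4 → after 2×micro: 15 ⇒ (c0=-3, c1=4, c2=15)
macro 4: S0 reads c1=4 → after 1×micro: -4; S1 reads c0=-4 → after 1×micro: 3; S2 reads c1=3 → after 2×micro: 51/4 ⇒ (c0=-4, c1=3, c2=51/4)
macro 5: S0 reads c1=3 → after 1×micro: -3; S1 reads c0=-3 → after 1×micro: 4; S2 reads c1=4 → after 2×micro: 243/16 ⇒ (c0=-3, c1=4, c2=243/16)
macro 6: S0 reads c1=4 → after 1×micro: -4; S1 reads c0=-4 → after 1×micro: 3; S2 reads c1=3 → after 2×micro: 819/64 ⇒ (c0=-4, c1=3, c2=819/64)
macro 7: S0 reads c1=3 → after 1×micro: -3; S1 reads c0=-3 → after 1×micro: 4; S2 reads c1=4 → after 2×micro: 3891/256 ⇒ (c0=-3, c1=4, c2=3891/256)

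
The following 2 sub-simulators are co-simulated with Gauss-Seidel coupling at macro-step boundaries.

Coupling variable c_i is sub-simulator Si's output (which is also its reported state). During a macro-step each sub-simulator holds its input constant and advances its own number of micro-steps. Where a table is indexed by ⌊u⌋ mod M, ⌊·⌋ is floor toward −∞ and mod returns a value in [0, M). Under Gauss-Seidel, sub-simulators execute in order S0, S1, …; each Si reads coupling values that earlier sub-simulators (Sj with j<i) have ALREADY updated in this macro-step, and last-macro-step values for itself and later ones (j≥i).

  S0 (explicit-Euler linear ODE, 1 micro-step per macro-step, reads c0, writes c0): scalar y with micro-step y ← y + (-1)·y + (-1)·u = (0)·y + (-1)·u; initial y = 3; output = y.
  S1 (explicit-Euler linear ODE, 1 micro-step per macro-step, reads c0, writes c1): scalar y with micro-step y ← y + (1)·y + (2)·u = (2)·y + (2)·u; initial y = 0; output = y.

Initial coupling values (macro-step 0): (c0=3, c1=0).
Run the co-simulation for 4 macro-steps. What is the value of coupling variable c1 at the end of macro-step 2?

c1 at macro-step 2 = -6

macro 1: S0 reads c0=3 → after 1×micro: -3; S1 reads c0=-3 → after 1×micro: -6 ⇒ (c0=-3, c1=-6)
macro 2: S0 reads c0=-3 → after 1×micro: 3; S1 reads c0=3 → after 1×micro: -6 ⇒ (c0=3, c1=-6)
macro 3: S0 reads c0=3 → after 1×micro: -3; S1 reads c0=-3 → after 1×micro: -18 ⇒ (c0=-3, c1=-18)
macro 4: S0 reads c0=-3 → after 1×micro: 3; S1 reads c0=3 → after 1×micro: -30 ⇒ (c0=3, c1=-30)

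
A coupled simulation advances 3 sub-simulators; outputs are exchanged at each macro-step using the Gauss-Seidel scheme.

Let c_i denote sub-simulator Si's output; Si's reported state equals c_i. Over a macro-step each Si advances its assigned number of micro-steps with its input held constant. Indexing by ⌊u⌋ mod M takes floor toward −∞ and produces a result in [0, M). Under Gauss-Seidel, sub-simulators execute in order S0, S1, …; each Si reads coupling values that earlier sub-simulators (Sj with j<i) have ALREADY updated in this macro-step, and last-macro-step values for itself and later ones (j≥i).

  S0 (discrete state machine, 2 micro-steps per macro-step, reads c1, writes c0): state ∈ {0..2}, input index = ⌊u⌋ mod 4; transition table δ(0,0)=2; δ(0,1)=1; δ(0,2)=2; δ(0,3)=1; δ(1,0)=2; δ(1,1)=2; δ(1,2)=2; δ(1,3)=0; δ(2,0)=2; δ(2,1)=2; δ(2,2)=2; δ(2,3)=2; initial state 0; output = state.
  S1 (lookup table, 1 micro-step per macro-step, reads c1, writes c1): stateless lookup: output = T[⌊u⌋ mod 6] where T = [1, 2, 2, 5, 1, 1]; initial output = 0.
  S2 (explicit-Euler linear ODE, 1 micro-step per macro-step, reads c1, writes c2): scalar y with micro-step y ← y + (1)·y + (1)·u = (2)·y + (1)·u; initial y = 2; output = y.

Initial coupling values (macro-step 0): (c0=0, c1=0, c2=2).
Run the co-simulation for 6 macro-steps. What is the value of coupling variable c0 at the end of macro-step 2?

c0 at macro-step 2 = 2

macro 1: S0 reads c1=0 → after 2×micro: 2; S1 reads c1=0 → after 1×micro: 1; S2 reads c1=1 → after 1×micro: 5 ⇒ (c0=2, c1=1, c2=5)
macro 2: S0 reads c1=1 → after 2×micro: 2; S1 reads c1=1 → after 1×micro: 2; S2 reads c1=2 → after 1×micro: 12 ⇒ (c0=2, c1=2, c2=12)
macro 3: S0 reads c1=2 → after 2×micro: 2; S1 reads c1=2 → after 1×micro: 2; S2 reads c1=2 → after 1×micro: 26 ⇒ (c0=2, c1=2, c2=26)
macro 4: S0 reads c1=2 → after 2×micro: 2; S1 reads c1=2 → after 1×micro: 2; S2 reads c1=2 → after 1×micro: 54 ⇒ (c0=2, c1=2, c2=54)
macro 5: S0 reads c1=2 → after 2×micro: 2; S1 reads c1=2 → after 1×micro: 2; S2 reads c1=2 → after 1×micro: 110 ⇒ (c0=2, c1=2, c2=110)
macro 6: S0 reads c1=2 → after 2×micro: 2; S1 reads c1=2 → after 1×micro: 2; S2 reads c1=2 → after 1×micro: 222 ⇒ (c0=2, c1=2, c2=222)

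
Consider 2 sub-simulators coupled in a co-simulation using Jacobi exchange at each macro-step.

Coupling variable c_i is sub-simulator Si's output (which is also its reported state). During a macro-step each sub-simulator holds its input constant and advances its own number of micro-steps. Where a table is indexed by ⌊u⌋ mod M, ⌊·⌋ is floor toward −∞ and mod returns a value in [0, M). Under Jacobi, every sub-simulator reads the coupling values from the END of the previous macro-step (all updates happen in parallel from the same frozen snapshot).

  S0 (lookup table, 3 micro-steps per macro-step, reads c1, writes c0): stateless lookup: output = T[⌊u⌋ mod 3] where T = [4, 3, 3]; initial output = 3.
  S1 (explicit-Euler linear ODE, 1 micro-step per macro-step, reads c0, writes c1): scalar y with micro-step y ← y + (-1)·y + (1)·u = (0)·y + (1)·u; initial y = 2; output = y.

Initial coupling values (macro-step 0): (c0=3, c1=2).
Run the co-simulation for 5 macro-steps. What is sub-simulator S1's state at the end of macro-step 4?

macro 1: S0 reads c1=2 → after 3×micro: 3; S1 reads c0=3 → after 1×micro: 3 ⇒ (c0=3, c1=3)
macro 2: S0 reads c1=3 → after 3×micro: 4; S1 reads c0=3 → after 1×micro: 3 ⇒ (c0=4, c1=3)
macro 3: S0 reads c1=3 → after 3×micro: 4; S1 reads c0=4 → after 1×micro: 4 ⇒ (c0=4, c1=4)
macro 4: S0 reads c1=4 → after 3×micro: 3; S1 reads c0=4 → after 1×micro: 4 ⇒ (c0=3, c1=4)
macro 5: S0 reads c1=4 → after 3×micro: 3; S1 reads c0=3 → after 1×micro: 3 ⇒ (c0=3, c1=3)

S1 state at macro-step 4 = 4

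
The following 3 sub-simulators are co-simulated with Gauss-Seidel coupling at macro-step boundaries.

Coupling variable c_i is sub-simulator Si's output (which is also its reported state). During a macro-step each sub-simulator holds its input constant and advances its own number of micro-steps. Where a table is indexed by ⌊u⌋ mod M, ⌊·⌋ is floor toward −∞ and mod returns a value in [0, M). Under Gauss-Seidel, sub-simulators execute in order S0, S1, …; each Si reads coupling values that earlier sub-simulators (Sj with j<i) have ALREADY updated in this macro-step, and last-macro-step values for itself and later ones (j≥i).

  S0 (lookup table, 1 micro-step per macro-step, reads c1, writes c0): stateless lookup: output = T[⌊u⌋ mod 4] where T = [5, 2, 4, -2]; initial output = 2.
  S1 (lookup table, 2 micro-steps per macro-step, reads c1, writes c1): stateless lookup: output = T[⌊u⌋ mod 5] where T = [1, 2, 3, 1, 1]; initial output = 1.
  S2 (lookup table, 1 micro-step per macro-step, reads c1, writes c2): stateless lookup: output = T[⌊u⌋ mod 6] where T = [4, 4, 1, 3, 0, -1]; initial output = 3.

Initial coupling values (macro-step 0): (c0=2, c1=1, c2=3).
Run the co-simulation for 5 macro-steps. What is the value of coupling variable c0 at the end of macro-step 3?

c0 at macro-step 3 = -2

macro 1: S0 reads c1=1 → after 1×micro: 2; S1 reads c1=1 → after 2×micro: 2; S2 reads c1=2 → after 1×micro: 1 ⇒ (c0=2, c1=2, c2=1)
macro 2: S0 reads c1=2 → after 1×micro: 4; S1 reads c1=2 → after 2×micro: 3; S2 reads c1=3 → after 1×micro: 3 ⇒ (c0=4, c1=3, c2=3)
macro 3: S0 reads c1=3 → after 1×micro: -2; S1 reads c1=3 → after 2×micro: 1; S2 reads c1=1 → after 1×micro: 4 ⇒ (c0=-2, c1=1, c2=4)
macro 4: S0 reads c1=1 → after 1×micro: 2; S1 reads c1=1 → after 2×micro: 2; S2 reads c1=2 → after 1×micro: 1 ⇒ (c0=2, c1=2, c2=1)
macro 5: S0 reads c1=2 → after 1×micro: 4; S1 reads c1=2 → after 2×micro: 3; S2 reads c1=3 → after 1×micro: 3 ⇒ (c0=4, c1=3, c2=3)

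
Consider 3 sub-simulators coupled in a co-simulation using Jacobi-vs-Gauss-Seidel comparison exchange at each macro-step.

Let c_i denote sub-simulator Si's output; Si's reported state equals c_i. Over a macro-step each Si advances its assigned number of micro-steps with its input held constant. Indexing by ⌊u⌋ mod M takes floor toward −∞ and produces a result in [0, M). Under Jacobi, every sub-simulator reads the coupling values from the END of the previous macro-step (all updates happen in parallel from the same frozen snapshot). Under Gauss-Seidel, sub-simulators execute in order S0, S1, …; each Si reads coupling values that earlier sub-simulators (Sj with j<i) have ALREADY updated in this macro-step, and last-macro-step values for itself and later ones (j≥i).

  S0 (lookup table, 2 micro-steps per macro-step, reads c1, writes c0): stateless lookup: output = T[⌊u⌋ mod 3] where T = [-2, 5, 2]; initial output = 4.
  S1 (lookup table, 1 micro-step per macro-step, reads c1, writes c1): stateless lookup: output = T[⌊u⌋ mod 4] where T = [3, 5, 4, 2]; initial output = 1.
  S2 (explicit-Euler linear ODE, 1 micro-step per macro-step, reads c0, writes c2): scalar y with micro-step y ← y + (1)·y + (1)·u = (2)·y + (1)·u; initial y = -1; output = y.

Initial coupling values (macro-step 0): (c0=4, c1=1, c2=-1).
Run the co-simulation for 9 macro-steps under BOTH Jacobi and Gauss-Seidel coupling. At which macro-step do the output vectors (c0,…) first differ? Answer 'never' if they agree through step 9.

[Jacobi] macro 1: S0 reads c1=1 → after 2×micro: 5; S1 reads c1=1 → after 1×micro: 5; S2 reads c0=4 → after 1×micro: 2 ⇒ (c0=5, c1=5, c2=2)
[Jacobi] macro 2: S0 reads c1=5 → after 2×micro: 2; S1 reads c1=5 → after 1×micro: 5; S2 reads c0=5 → after 1×micro: 9 ⇒ (c0=2, c1=5, c2=9)
[Jacobi] macro 3: S0 reads c1=5 → after 2×micro: 2; S1 reads c1=5 → after 1×micro: 5; S2 reads c0=2 → after 1×micro: 20 ⇒ (c0=2, c1=5, c2=20)
[Jacobi] macro 4: S0 reads c1=5 → after 2×micro: 2; S1 reads c1=5 → after 1×micro: 5; S2 reads c0=2 → after 1×micro: 42 ⇒ (c0=2, c1=5, c2=42)
[Jacobi] macro 5: S0 reads c1=5 → after 2×micro: 2; S1 reads c1=5 → after 1×micro: 5; S2 reads c0=2 → after 1×micro: 86 ⇒ (c0=2, c1=5, c2=86)
[Jacobi] macro 6: S0 reads c1=5 → after 2×micro: 2; S1 reads c1=5 → after 1×micro: 5; S2 reads c0=2 → after 1×micro: 174 ⇒ (c0=2, c1=5, c2=174)
[Jacobi] macro 7: S0 reads c1=5 → after 2×micro: 2; S1 reads c1=5 → after 1×micro: 5; S2 reads c0=2 → after 1×micro: 350 ⇒ (c0=2, c1=5, c2=350)
[Jacobi] macro 8: S0 reads c1=5 → after 2×micro: 2; S1 reads c1=5 → after 1×micro: 5; S2 reads c0=2 → after 1×micro: 702 ⇒ (c0=2, c1=5, c2=702)
[Jacobi] macro 9: S0 reads c1=5 → after 2×micro: 2; S1 reads c1=5 → after 1×micro: 5; S2 reads c0=2 → after 1×micro: 1406 ⇒ (c0=2, c1=5, c2=1406)
[Gauss-Seidel] macro 1: S0 reads c1=1 → after 2×micro: 5; S1 reads c1=1 → after 1×micro: 5; S2 reads c0=5 → after 1×micro: 3 ⇒ (c0=5, c1=5, c2=3)
[Gauss-Seidel] macro 2: S0 reads c1=5 → after 2×micro: 2; S1 reads c1=5 → after 1×micro: 5; S2 reads c0=2 → after 1×micro: 8 ⇒ (c0=2, c1=5, c2=8)
[Gauss-Seidel] macro 3: S0 reads c1=5 → after 2×micro: 2; S1 reads c1=5 → after 1×micro: 5; S2 reads c0=2 → after 1×micro: 18 ⇒ (c0=2, c1=5, c2=18)
[Gauss-Seidel] macro 4: S0 reads c1=5 → after 2×micro: 2; S1 reads c1=5 → after 1×micro: 5; S2 reads c0=2 → after 1×micro: 38 ⇒ (c0=2, c1=5, c2=38)
[Gauss-Seidel] macro 5: S0 reads c1=5 → after 2×micro: 2; S1 reads c1=5 → after 1×micro: 5; S2 reads c0=2 → after 1×micro: 78 ⇒ (c0=2, c1=5, c2=78)
[Gauss-Seidel] macro 6: S0 reads c1=5 → after 2×micro: 2; S1 reads c1=5 → after 1×micro: 5; S2 reads c0=2 → after 1×micro: 158 ⇒ (c0=2, c1=5, c2=158)
[Gauss-Seidel] macro 7: S0 reads c1=5 → after 2×micro: 2; S1 reads c1=5 → after 1×micro: 5; S2 reads c0=2 → after 1×micro: 318 ⇒ (c0=2, c1=5, c2=318)
[Gauss-Seidel] macro 8: S0 reads c1=5 → after 2×micro: 2; S1 reads c1=5 → after 1×micro: 5; S2 reads c0=2 → after 1×micro: 638 ⇒ (c0=2, c1=5, c2=638)
[Gauss-Seidel] macro 9: S0 reads c1=5 → after 2×micro: 2; S1 reads c1=5 → after 1×micro: 5; S2 reads c0=2 → after 1×micro: 1278 ⇒ (c0=2, c1=5, c2=1278)

first divergence at macro-step: 1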